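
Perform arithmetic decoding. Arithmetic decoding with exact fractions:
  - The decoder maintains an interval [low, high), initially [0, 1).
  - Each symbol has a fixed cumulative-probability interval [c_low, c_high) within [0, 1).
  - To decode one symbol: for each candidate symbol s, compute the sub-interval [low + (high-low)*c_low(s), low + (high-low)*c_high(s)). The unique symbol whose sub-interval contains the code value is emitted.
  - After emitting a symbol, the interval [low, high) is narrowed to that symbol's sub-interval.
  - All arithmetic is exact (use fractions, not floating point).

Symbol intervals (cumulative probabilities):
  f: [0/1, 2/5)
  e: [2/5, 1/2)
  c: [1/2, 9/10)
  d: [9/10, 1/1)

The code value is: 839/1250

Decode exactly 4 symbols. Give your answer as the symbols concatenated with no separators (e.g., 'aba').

Answer: cefc

Derivation:
Step 1: interval [0/1, 1/1), width = 1/1 - 0/1 = 1/1
  'f': [0/1 + 1/1*0/1, 0/1 + 1/1*2/5) = [0/1, 2/5)
  'e': [0/1 + 1/1*2/5, 0/1 + 1/1*1/2) = [2/5, 1/2)
  'c': [0/1 + 1/1*1/2, 0/1 + 1/1*9/10) = [1/2, 9/10) <- contains code 839/1250
  'd': [0/1 + 1/1*9/10, 0/1 + 1/1*1/1) = [9/10, 1/1)
  emit 'c', narrow to [1/2, 9/10)
Step 2: interval [1/2, 9/10), width = 9/10 - 1/2 = 2/5
  'f': [1/2 + 2/5*0/1, 1/2 + 2/5*2/5) = [1/2, 33/50)
  'e': [1/2 + 2/5*2/5, 1/2 + 2/5*1/2) = [33/50, 7/10) <- contains code 839/1250
  'c': [1/2 + 2/5*1/2, 1/2 + 2/5*9/10) = [7/10, 43/50)
  'd': [1/2 + 2/5*9/10, 1/2 + 2/5*1/1) = [43/50, 9/10)
  emit 'e', narrow to [33/50, 7/10)
Step 3: interval [33/50, 7/10), width = 7/10 - 33/50 = 1/25
  'f': [33/50 + 1/25*0/1, 33/50 + 1/25*2/5) = [33/50, 169/250) <- contains code 839/1250
  'e': [33/50 + 1/25*2/5, 33/50 + 1/25*1/2) = [169/250, 17/25)
  'c': [33/50 + 1/25*1/2, 33/50 + 1/25*9/10) = [17/25, 87/125)
  'd': [33/50 + 1/25*9/10, 33/50 + 1/25*1/1) = [87/125, 7/10)
  emit 'f', narrow to [33/50, 169/250)
Step 4: interval [33/50, 169/250), width = 169/250 - 33/50 = 2/125
  'f': [33/50 + 2/125*0/1, 33/50 + 2/125*2/5) = [33/50, 833/1250)
  'e': [33/50 + 2/125*2/5, 33/50 + 2/125*1/2) = [833/1250, 167/250)
  'c': [33/50 + 2/125*1/2, 33/50 + 2/125*9/10) = [167/250, 843/1250) <- contains code 839/1250
  'd': [33/50 + 2/125*9/10, 33/50 + 2/125*1/1) = [843/1250, 169/250)
  emit 'c', narrow to [167/250, 843/1250)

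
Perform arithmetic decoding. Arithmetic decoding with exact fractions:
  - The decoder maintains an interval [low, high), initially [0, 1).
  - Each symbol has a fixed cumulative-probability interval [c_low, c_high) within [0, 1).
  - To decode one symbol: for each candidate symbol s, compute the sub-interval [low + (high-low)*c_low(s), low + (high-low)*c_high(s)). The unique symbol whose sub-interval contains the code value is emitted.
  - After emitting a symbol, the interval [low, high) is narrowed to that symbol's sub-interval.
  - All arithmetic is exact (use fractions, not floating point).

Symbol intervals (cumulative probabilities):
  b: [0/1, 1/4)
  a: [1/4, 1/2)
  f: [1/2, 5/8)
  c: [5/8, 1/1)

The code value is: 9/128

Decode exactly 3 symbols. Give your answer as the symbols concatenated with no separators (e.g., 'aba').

Answer: bab

Derivation:
Step 1: interval [0/1, 1/1), width = 1/1 - 0/1 = 1/1
  'b': [0/1 + 1/1*0/1, 0/1 + 1/1*1/4) = [0/1, 1/4) <- contains code 9/128
  'a': [0/1 + 1/1*1/4, 0/1 + 1/1*1/2) = [1/4, 1/2)
  'f': [0/1 + 1/1*1/2, 0/1 + 1/1*5/8) = [1/2, 5/8)
  'c': [0/1 + 1/1*5/8, 0/1 + 1/1*1/1) = [5/8, 1/1)
  emit 'b', narrow to [0/1, 1/4)
Step 2: interval [0/1, 1/4), width = 1/4 - 0/1 = 1/4
  'b': [0/1 + 1/4*0/1, 0/1 + 1/4*1/4) = [0/1, 1/16)
  'a': [0/1 + 1/4*1/4, 0/1 + 1/4*1/2) = [1/16, 1/8) <- contains code 9/128
  'f': [0/1 + 1/4*1/2, 0/1 + 1/4*5/8) = [1/8, 5/32)
  'c': [0/1 + 1/4*5/8, 0/1 + 1/4*1/1) = [5/32, 1/4)
  emit 'a', narrow to [1/16, 1/8)
Step 3: interval [1/16, 1/8), width = 1/8 - 1/16 = 1/16
  'b': [1/16 + 1/16*0/1, 1/16 + 1/16*1/4) = [1/16, 5/64) <- contains code 9/128
  'a': [1/16 + 1/16*1/4, 1/16 + 1/16*1/2) = [5/64, 3/32)
  'f': [1/16 + 1/16*1/2, 1/16 + 1/16*5/8) = [3/32, 13/128)
  'c': [1/16 + 1/16*5/8, 1/16 + 1/16*1/1) = [13/128, 1/8)
  emit 'b', narrow to [1/16, 5/64)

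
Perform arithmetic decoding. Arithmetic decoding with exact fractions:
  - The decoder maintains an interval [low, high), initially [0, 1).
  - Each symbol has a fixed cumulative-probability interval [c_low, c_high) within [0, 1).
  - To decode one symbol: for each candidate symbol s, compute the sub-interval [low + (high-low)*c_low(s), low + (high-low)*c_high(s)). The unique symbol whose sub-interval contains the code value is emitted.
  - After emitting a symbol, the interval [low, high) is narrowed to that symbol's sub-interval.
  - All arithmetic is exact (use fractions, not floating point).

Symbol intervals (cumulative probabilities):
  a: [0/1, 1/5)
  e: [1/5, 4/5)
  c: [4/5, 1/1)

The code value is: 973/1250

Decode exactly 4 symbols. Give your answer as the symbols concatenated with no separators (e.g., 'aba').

Step 1: interval [0/1, 1/1), width = 1/1 - 0/1 = 1/1
  'a': [0/1 + 1/1*0/1, 0/1 + 1/1*1/5) = [0/1, 1/5)
  'e': [0/1 + 1/1*1/5, 0/1 + 1/1*4/5) = [1/5, 4/5) <- contains code 973/1250
  'c': [0/1 + 1/1*4/5, 0/1 + 1/1*1/1) = [4/5, 1/1)
  emit 'e', narrow to [1/5, 4/5)
Step 2: interval [1/5, 4/5), width = 4/5 - 1/5 = 3/5
  'a': [1/5 + 3/5*0/1, 1/5 + 3/5*1/5) = [1/5, 8/25)
  'e': [1/5 + 3/5*1/5, 1/5 + 3/5*4/5) = [8/25, 17/25)
  'c': [1/5 + 3/5*4/5, 1/5 + 3/5*1/1) = [17/25, 4/5) <- contains code 973/1250
  emit 'c', narrow to [17/25, 4/5)
Step 3: interval [17/25, 4/5), width = 4/5 - 17/25 = 3/25
  'a': [17/25 + 3/25*0/1, 17/25 + 3/25*1/5) = [17/25, 88/125)
  'e': [17/25 + 3/25*1/5, 17/25 + 3/25*4/5) = [88/125, 97/125)
  'c': [17/25 + 3/25*4/5, 17/25 + 3/25*1/1) = [97/125, 4/5) <- contains code 973/1250
  emit 'c', narrow to [97/125, 4/5)
Step 4: interval [97/125, 4/5), width = 4/5 - 97/125 = 3/125
  'a': [97/125 + 3/125*0/1, 97/125 + 3/125*1/5) = [97/125, 488/625) <- contains code 973/1250
  'e': [97/125 + 3/125*1/5, 97/125 + 3/125*4/5) = [488/625, 497/625)
  'c': [97/125 + 3/125*4/5, 97/125 + 3/125*1/1) = [497/625, 4/5)
  emit 'a', narrow to [97/125, 488/625)

Answer: ecca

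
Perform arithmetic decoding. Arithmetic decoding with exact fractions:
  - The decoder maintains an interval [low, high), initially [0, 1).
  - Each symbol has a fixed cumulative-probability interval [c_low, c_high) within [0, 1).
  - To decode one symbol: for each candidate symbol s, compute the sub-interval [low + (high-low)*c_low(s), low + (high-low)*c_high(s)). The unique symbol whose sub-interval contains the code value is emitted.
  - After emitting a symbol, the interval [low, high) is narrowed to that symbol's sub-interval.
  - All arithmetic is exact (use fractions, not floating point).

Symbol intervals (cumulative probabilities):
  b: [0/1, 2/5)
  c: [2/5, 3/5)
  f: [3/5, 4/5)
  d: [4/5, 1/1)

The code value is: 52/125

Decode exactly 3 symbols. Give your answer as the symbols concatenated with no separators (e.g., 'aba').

Answer: cbb

Derivation:
Step 1: interval [0/1, 1/1), width = 1/1 - 0/1 = 1/1
  'b': [0/1 + 1/1*0/1, 0/1 + 1/1*2/5) = [0/1, 2/5)
  'c': [0/1 + 1/1*2/5, 0/1 + 1/1*3/5) = [2/5, 3/5) <- contains code 52/125
  'f': [0/1 + 1/1*3/5, 0/1 + 1/1*4/5) = [3/5, 4/5)
  'd': [0/1 + 1/1*4/5, 0/1 + 1/1*1/1) = [4/5, 1/1)
  emit 'c', narrow to [2/5, 3/5)
Step 2: interval [2/5, 3/5), width = 3/5 - 2/5 = 1/5
  'b': [2/5 + 1/5*0/1, 2/5 + 1/5*2/5) = [2/5, 12/25) <- contains code 52/125
  'c': [2/5 + 1/5*2/5, 2/5 + 1/5*3/5) = [12/25, 13/25)
  'f': [2/5 + 1/5*3/5, 2/5 + 1/5*4/5) = [13/25, 14/25)
  'd': [2/5 + 1/5*4/5, 2/5 + 1/5*1/1) = [14/25, 3/5)
  emit 'b', narrow to [2/5, 12/25)
Step 3: interval [2/5, 12/25), width = 12/25 - 2/5 = 2/25
  'b': [2/5 + 2/25*0/1, 2/5 + 2/25*2/5) = [2/5, 54/125) <- contains code 52/125
  'c': [2/5 + 2/25*2/5, 2/5 + 2/25*3/5) = [54/125, 56/125)
  'f': [2/5 + 2/25*3/5, 2/5 + 2/25*4/5) = [56/125, 58/125)
  'd': [2/5 + 2/25*4/5, 2/5 + 2/25*1/1) = [58/125, 12/25)
  emit 'b', narrow to [2/5, 54/125)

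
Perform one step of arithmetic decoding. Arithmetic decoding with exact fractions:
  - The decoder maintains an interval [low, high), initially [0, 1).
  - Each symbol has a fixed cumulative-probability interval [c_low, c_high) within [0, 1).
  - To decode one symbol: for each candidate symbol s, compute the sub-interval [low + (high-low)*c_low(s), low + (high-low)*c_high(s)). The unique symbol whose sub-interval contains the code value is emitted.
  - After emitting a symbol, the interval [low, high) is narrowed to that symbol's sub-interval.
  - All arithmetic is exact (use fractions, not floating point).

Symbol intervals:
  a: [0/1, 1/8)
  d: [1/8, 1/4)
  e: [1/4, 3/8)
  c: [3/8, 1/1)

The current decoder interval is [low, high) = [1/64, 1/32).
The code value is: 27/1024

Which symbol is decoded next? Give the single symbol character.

Interval width = high − low = 1/32 − 1/64 = 1/64
Scaled code = (code − low) / width = (27/1024 − 1/64) / 1/64 = 11/16
  a: [0/1, 1/8) 
  d: [1/8, 1/4) 
  e: [1/4, 3/8) 
  c: [3/8, 1/1) ← scaled code falls here ✓

Answer: c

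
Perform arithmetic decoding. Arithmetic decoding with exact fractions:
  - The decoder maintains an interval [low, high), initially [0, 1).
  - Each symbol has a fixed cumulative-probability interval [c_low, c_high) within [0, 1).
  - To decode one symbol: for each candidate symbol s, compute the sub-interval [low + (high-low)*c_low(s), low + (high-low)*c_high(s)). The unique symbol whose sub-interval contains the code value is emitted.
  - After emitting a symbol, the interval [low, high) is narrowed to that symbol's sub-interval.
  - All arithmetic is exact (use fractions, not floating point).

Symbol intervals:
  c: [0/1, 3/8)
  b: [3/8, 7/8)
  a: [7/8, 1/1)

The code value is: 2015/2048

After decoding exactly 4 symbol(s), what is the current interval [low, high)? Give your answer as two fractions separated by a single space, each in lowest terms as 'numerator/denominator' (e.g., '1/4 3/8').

Step 1: interval [0/1, 1/1), width = 1/1 - 0/1 = 1/1
  'c': [0/1 + 1/1*0/1, 0/1 + 1/1*3/8) = [0/1, 3/8)
  'b': [0/1 + 1/1*3/8, 0/1 + 1/1*7/8) = [3/8, 7/8)
  'a': [0/1 + 1/1*7/8, 0/1 + 1/1*1/1) = [7/8, 1/1) <- contains code 2015/2048
  emit 'a', narrow to [7/8, 1/1)
Step 2: interval [7/8, 1/1), width = 1/1 - 7/8 = 1/8
  'c': [7/8 + 1/8*0/1, 7/8 + 1/8*3/8) = [7/8, 59/64)
  'b': [7/8 + 1/8*3/8, 7/8 + 1/8*7/8) = [59/64, 63/64) <- contains code 2015/2048
  'a': [7/8 + 1/8*7/8, 7/8 + 1/8*1/1) = [63/64, 1/1)
  emit 'b', narrow to [59/64, 63/64)
Step 3: interval [59/64, 63/64), width = 63/64 - 59/64 = 1/16
  'c': [59/64 + 1/16*0/1, 59/64 + 1/16*3/8) = [59/64, 121/128)
  'b': [59/64 + 1/16*3/8, 59/64 + 1/16*7/8) = [121/128, 125/128)
  'a': [59/64 + 1/16*7/8, 59/64 + 1/16*1/1) = [125/128, 63/64) <- contains code 2015/2048
  emit 'a', narrow to [125/128, 63/64)
Step 4: interval [125/128, 63/64), width = 63/64 - 125/128 = 1/128
  'c': [125/128 + 1/128*0/1, 125/128 + 1/128*3/8) = [125/128, 1003/1024)
  'b': [125/128 + 1/128*3/8, 125/128 + 1/128*7/8) = [1003/1024, 1007/1024)
  'a': [125/128 + 1/128*7/8, 125/128 + 1/128*1/1) = [1007/1024, 63/64) <- contains code 2015/2048
  emit 'a', narrow to [1007/1024, 63/64)

Answer: 1007/1024 63/64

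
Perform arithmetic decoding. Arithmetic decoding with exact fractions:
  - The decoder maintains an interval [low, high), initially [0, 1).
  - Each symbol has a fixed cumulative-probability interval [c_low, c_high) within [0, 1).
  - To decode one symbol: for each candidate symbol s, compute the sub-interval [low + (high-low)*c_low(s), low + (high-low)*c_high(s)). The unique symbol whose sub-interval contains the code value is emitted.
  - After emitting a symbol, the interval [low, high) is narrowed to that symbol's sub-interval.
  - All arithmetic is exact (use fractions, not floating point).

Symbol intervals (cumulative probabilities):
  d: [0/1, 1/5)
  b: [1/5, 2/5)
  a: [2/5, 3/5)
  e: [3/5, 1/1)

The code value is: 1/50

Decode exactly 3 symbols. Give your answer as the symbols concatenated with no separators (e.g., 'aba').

Answer: dda

Derivation:
Step 1: interval [0/1, 1/1), width = 1/1 - 0/1 = 1/1
  'd': [0/1 + 1/1*0/1, 0/1 + 1/1*1/5) = [0/1, 1/5) <- contains code 1/50
  'b': [0/1 + 1/1*1/5, 0/1 + 1/1*2/5) = [1/5, 2/5)
  'a': [0/1 + 1/1*2/5, 0/1 + 1/1*3/5) = [2/5, 3/5)
  'e': [0/1 + 1/1*3/5, 0/1 + 1/1*1/1) = [3/5, 1/1)
  emit 'd', narrow to [0/1, 1/5)
Step 2: interval [0/1, 1/5), width = 1/5 - 0/1 = 1/5
  'd': [0/1 + 1/5*0/1, 0/1 + 1/5*1/5) = [0/1, 1/25) <- contains code 1/50
  'b': [0/1 + 1/5*1/5, 0/1 + 1/5*2/5) = [1/25, 2/25)
  'a': [0/1 + 1/5*2/5, 0/1 + 1/5*3/5) = [2/25, 3/25)
  'e': [0/1 + 1/5*3/5, 0/1 + 1/5*1/1) = [3/25, 1/5)
  emit 'd', narrow to [0/1, 1/25)
Step 3: interval [0/1, 1/25), width = 1/25 - 0/1 = 1/25
  'd': [0/1 + 1/25*0/1, 0/1 + 1/25*1/5) = [0/1, 1/125)
  'b': [0/1 + 1/25*1/5, 0/1 + 1/25*2/5) = [1/125, 2/125)
  'a': [0/1 + 1/25*2/5, 0/1 + 1/25*3/5) = [2/125, 3/125) <- contains code 1/50
  'e': [0/1 + 1/25*3/5, 0/1 + 1/25*1/1) = [3/125, 1/25)
  emit 'a', narrow to [2/125, 3/125)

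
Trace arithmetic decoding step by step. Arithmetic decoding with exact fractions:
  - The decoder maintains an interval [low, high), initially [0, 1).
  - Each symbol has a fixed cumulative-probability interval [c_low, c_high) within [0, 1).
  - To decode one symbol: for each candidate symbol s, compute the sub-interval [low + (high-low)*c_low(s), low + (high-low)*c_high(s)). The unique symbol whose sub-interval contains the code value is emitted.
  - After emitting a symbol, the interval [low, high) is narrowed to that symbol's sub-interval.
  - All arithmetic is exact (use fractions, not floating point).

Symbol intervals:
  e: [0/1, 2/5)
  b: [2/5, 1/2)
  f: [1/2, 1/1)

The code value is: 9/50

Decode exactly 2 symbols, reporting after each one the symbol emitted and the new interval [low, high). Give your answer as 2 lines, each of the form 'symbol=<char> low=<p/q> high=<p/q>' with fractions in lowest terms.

Answer: symbol=e low=0/1 high=2/5
symbol=b low=4/25 high=1/5

Derivation:
Step 1: interval [0/1, 1/1), width = 1/1 - 0/1 = 1/1
  'e': [0/1 + 1/1*0/1, 0/1 + 1/1*2/5) = [0/1, 2/5) <- contains code 9/50
  'b': [0/1 + 1/1*2/5, 0/1 + 1/1*1/2) = [2/5, 1/2)
  'f': [0/1 + 1/1*1/2, 0/1 + 1/1*1/1) = [1/2, 1/1)
  emit 'e', narrow to [0/1, 2/5)
Step 2: interval [0/1, 2/5), width = 2/5 - 0/1 = 2/5
  'e': [0/1 + 2/5*0/1, 0/1 + 2/5*2/5) = [0/1, 4/25)
  'b': [0/1 + 2/5*2/5, 0/1 + 2/5*1/2) = [4/25, 1/5) <- contains code 9/50
  'f': [0/1 + 2/5*1/2, 0/1 + 2/5*1/1) = [1/5, 2/5)
  emit 'b', narrow to [4/25, 1/5)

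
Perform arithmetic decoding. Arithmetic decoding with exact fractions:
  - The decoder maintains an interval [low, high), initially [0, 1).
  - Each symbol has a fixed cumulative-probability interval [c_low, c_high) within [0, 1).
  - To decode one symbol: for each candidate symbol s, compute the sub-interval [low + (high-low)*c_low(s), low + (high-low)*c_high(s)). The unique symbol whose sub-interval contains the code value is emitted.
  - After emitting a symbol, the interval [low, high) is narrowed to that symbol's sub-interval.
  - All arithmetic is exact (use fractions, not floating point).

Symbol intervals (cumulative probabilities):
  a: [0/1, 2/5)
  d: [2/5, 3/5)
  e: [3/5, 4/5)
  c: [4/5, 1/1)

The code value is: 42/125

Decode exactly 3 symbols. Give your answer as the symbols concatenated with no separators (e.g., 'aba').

Answer: aca

Derivation:
Step 1: interval [0/1, 1/1), width = 1/1 - 0/1 = 1/1
  'a': [0/1 + 1/1*0/1, 0/1 + 1/1*2/5) = [0/1, 2/5) <- contains code 42/125
  'd': [0/1 + 1/1*2/5, 0/1 + 1/1*3/5) = [2/5, 3/5)
  'e': [0/1 + 1/1*3/5, 0/1 + 1/1*4/5) = [3/5, 4/5)
  'c': [0/1 + 1/1*4/5, 0/1 + 1/1*1/1) = [4/5, 1/1)
  emit 'a', narrow to [0/1, 2/5)
Step 2: interval [0/1, 2/5), width = 2/5 - 0/1 = 2/5
  'a': [0/1 + 2/5*0/1, 0/1 + 2/5*2/5) = [0/1, 4/25)
  'd': [0/1 + 2/5*2/5, 0/1 + 2/5*3/5) = [4/25, 6/25)
  'e': [0/1 + 2/5*3/5, 0/1 + 2/5*4/5) = [6/25, 8/25)
  'c': [0/1 + 2/5*4/5, 0/1 + 2/5*1/1) = [8/25, 2/5) <- contains code 42/125
  emit 'c', narrow to [8/25, 2/5)
Step 3: interval [8/25, 2/5), width = 2/5 - 8/25 = 2/25
  'a': [8/25 + 2/25*0/1, 8/25 + 2/25*2/5) = [8/25, 44/125) <- contains code 42/125
  'd': [8/25 + 2/25*2/5, 8/25 + 2/25*3/5) = [44/125, 46/125)
  'e': [8/25 + 2/25*3/5, 8/25 + 2/25*4/5) = [46/125, 48/125)
  'c': [8/25 + 2/25*4/5, 8/25 + 2/25*1/1) = [48/125, 2/5)
  emit 'a', narrow to [8/25, 44/125)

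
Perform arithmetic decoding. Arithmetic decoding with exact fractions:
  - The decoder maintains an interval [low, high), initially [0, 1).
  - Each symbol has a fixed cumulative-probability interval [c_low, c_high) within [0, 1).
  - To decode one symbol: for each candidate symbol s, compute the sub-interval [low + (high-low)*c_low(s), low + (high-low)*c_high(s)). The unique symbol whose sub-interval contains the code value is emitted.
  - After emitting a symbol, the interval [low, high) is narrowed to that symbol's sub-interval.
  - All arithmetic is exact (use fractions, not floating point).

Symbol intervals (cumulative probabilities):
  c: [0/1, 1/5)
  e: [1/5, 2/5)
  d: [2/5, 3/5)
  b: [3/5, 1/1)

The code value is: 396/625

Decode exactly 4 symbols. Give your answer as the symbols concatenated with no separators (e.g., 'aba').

Answer: bcdc

Derivation:
Step 1: interval [0/1, 1/1), width = 1/1 - 0/1 = 1/1
  'c': [0/1 + 1/1*0/1, 0/1 + 1/1*1/5) = [0/1, 1/5)
  'e': [0/1 + 1/1*1/5, 0/1 + 1/1*2/5) = [1/5, 2/5)
  'd': [0/1 + 1/1*2/5, 0/1 + 1/1*3/5) = [2/5, 3/5)
  'b': [0/1 + 1/1*3/5, 0/1 + 1/1*1/1) = [3/5, 1/1) <- contains code 396/625
  emit 'b', narrow to [3/5, 1/1)
Step 2: interval [3/5, 1/1), width = 1/1 - 3/5 = 2/5
  'c': [3/5 + 2/5*0/1, 3/5 + 2/5*1/5) = [3/5, 17/25) <- contains code 396/625
  'e': [3/5 + 2/5*1/5, 3/5 + 2/5*2/5) = [17/25, 19/25)
  'd': [3/5 + 2/5*2/5, 3/5 + 2/5*3/5) = [19/25, 21/25)
  'b': [3/5 + 2/5*3/5, 3/5 + 2/5*1/1) = [21/25, 1/1)
  emit 'c', narrow to [3/5, 17/25)
Step 3: interval [3/5, 17/25), width = 17/25 - 3/5 = 2/25
  'c': [3/5 + 2/25*0/1, 3/5 + 2/25*1/5) = [3/5, 77/125)
  'e': [3/5 + 2/25*1/5, 3/5 + 2/25*2/5) = [77/125, 79/125)
  'd': [3/5 + 2/25*2/5, 3/5 + 2/25*3/5) = [79/125, 81/125) <- contains code 396/625
  'b': [3/5 + 2/25*3/5, 3/5 + 2/25*1/1) = [81/125, 17/25)
  emit 'd', narrow to [79/125, 81/125)
Step 4: interval [79/125, 81/125), width = 81/125 - 79/125 = 2/125
  'c': [79/125 + 2/125*0/1, 79/125 + 2/125*1/5) = [79/125, 397/625) <- contains code 396/625
  'e': [79/125 + 2/125*1/5, 79/125 + 2/125*2/5) = [397/625, 399/625)
  'd': [79/125 + 2/125*2/5, 79/125 + 2/125*3/5) = [399/625, 401/625)
  'b': [79/125 + 2/125*3/5, 79/125 + 2/125*1/1) = [401/625, 81/125)
  emit 'c', narrow to [79/125, 397/625)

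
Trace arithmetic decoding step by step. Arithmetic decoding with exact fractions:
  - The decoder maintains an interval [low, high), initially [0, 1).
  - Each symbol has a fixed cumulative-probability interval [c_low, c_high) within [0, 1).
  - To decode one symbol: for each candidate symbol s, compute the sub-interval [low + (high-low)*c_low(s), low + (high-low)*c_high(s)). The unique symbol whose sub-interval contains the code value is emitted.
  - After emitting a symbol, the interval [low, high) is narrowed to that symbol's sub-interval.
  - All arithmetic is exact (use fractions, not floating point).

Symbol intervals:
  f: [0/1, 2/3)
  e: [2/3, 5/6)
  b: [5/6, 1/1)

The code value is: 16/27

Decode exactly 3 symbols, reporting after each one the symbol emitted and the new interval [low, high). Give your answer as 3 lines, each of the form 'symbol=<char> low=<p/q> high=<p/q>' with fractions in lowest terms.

Step 1: interval [0/1, 1/1), width = 1/1 - 0/1 = 1/1
  'f': [0/1 + 1/1*0/1, 0/1 + 1/1*2/3) = [0/1, 2/3) <- contains code 16/27
  'e': [0/1 + 1/1*2/3, 0/1 + 1/1*5/6) = [2/3, 5/6)
  'b': [0/1 + 1/1*5/6, 0/1 + 1/1*1/1) = [5/6, 1/1)
  emit 'f', narrow to [0/1, 2/3)
Step 2: interval [0/1, 2/3), width = 2/3 - 0/1 = 2/3
  'f': [0/1 + 2/3*0/1, 0/1 + 2/3*2/3) = [0/1, 4/9)
  'e': [0/1 + 2/3*2/3, 0/1 + 2/3*5/6) = [4/9, 5/9)
  'b': [0/1 + 2/3*5/6, 0/1 + 2/3*1/1) = [5/9, 2/3) <- contains code 16/27
  emit 'b', narrow to [5/9, 2/3)
Step 3: interval [5/9, 2/3), width = 2/3 - 5/9 = 1/9
  'f': [5/9 + 1/9*0/1, 5/9 + 1/9*2/3) = [5/9, 17/27) <- contains code 16/27
  'e': [5/9 + 1/9*2/3, 5/9 + 1/9*5/6) = [17/27, 35/54)
  'b': [5/9 + 1/9*5/6, 5/9 + 1/9*1/1) = [35/54, 2/3)
  emit 'f', narrow to [5/9, 17/27)

Answer: symbol=f low=0/1 high=2/3
symbol=b low=5/9 high=2/3
symbol=f low=5/9 high=17/27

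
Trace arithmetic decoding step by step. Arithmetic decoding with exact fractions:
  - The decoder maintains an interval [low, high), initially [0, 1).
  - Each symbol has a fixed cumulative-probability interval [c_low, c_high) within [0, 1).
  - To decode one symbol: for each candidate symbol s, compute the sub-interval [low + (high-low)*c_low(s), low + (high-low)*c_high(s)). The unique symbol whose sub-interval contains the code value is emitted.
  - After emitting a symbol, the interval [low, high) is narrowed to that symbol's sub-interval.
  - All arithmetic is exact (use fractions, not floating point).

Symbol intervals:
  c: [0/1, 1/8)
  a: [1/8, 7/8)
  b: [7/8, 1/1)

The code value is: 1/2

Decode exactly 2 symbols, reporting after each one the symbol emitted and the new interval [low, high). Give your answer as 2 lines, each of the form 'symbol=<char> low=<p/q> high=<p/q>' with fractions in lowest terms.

Answer: symbol=a low=1/8 high=7/8
symbol=a low=7/32 high=25/32

Derivation:
Step 1: interval [0/1, 1/1), width = 1/1 - 0/1 = 1/1
  'c': [0/1 + 1/1*0/1, 0/1 + 1/1*1/8) = [0/1, 1/8)
  'a': [0/1 + 1/1*1/8, 0/1 + 1/1*7/8) = [1/8, 7/8) <- contains code 1/2
  'b': [0/1 + 1/1*7/8, 0/1 + 1/1*1/1) = [7/8, 1/1)
  emit 'a', narrow to [1/8, 7/8)
Step 2: interval [1/8, 7/8), width = 7/8 - 1/8 = 3/4
  'c': [1/8 + 3/4*0/1, 1/8 + 3/4*1/8) = [1/8, 7/32)
  'a': [1/8 + 3/4*1/8, 1/8 + 3/4*7/8) = [7/32, 25/32) <- contains code 1/2
  'b': [1/8 + 3/4*7/8, 1/8 + 3/4*1/1) = [25/32, 7/8)
  emit 'a', narrow to [7/32, 25/32)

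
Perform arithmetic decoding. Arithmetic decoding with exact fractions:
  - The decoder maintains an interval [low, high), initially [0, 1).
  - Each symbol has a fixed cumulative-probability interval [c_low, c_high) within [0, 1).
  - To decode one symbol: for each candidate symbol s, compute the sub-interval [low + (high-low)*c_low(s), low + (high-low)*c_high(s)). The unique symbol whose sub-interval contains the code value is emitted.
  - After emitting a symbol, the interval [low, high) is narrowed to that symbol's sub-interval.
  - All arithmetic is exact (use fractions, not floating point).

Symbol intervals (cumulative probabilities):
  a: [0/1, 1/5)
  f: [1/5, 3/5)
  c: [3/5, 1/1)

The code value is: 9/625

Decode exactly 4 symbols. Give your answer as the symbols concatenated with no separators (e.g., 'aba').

Step 1: interval [0/1, 1/1), width = 1/1 - 0/1 = 1/1
  'a': [0/1 + 1/1*0/1, 0/1 + 1/1*1/5) = [0/1, 1/5) <- contains code 9/625
  'f': [0/1 + 1/1*1/5, 0/1 + 1/1*3/5) = [1/5, 3/5)
  'c': [0/1 + 1/1*3/5, 0/1 + 1/1*1/1) = [3/5, 1/1)
  emit 'a', narrow to [0/1, 1/5)
Step 2: interval [0/1, 1/5), width = 1/5 - 0/1 = 1/5
  'a': [0/1 + 1/5*0/1, 0/1 + 1/5*1/5) = [0/1, 1/25) <- contains code 9/625
  'f': [0/1 + 1/5*1/5, 0/1 + 1/5*3/5) = [1/25, 3/25)
  'c': [0/1 + 1/5*3/5, 0/1 + 1/5*1/1) = [3/25, 1/5)
  emit 'a', narrow to [0/1, 1/25)
Step 3: interval [0/1, 1/25), width = 1/25 - 0/1 = 1/25
  'a': [0/1 + 1/25*0/1, 0/1 + 1/25*1/5) = [0/1, 1/125)
  'f': [0/1 + 1/25*1/5, 0/1 + 1/25*3/5) = [1/125, 3/125) <- contains code 9/625
  'c': [0/1 + 1/25*3/5, 0/1 + 1/25*1/1) = [3/125, 1/25)
  emit 'f', narrow to [1/125, 3/125)
Step 4: interval [1/125, 3/125), width = 3/125 - 1/125 = 2/125
  'a': [1/125 + 2/125*0/1, 1/125 + 2/125*1/5) = [1/125, 7/625)
  'f': [1/125 + 2/125*1/5, 1/125 + 2/125*3/5) = [7/625, 11/625) <- contains code 9/625
  'c': [1/125 + 2/125*3/5, 1/125 + 2/125*1/1) = [11/625, 3/125)
  emit 'f', narrow to [7/625, 11/625)

Answer: aaff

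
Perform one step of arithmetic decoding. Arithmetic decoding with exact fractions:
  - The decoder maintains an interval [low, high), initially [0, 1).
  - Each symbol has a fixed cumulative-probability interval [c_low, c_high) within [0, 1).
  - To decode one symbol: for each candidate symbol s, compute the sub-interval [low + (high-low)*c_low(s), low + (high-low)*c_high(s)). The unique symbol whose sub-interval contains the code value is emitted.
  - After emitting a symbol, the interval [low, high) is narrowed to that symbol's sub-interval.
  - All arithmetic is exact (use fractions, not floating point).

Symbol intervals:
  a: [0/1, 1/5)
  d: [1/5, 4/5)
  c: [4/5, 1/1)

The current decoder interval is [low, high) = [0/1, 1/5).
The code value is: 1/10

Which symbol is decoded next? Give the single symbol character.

Answer: d

Derivation:
Interval width = high − low = 1/5 − 0/1 = 1/5
Scaled code = (code − low) / width = (1/10 − 0/1) / 1/5 = 1/2
  a: [0/1, 1/5) 
  d: [1/5, 4/5) ← scaled code falls here ✓
  c: [4/5, 1/1) 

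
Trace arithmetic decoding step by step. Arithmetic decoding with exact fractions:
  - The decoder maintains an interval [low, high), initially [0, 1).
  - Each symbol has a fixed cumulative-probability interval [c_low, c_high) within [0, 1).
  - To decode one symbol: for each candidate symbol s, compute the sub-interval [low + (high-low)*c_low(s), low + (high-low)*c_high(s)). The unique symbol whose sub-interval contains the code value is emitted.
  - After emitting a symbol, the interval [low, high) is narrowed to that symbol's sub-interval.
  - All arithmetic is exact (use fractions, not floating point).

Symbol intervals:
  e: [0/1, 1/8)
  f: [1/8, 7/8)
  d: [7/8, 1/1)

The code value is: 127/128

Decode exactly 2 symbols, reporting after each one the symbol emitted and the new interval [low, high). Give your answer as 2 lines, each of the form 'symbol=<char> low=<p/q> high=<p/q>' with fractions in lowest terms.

Answer: symbol=d low=7/8 high=1/1
symbol=d low=63/64 high=1/1

Derivation:
Step 1: interval [0/1, 1/1), width = 1/1 - 0/1 = 1/1
  'e': [0/1 + 1/1*0/1, 0/1 + 1/1*1/8) = [0/1, 1/8)
  'f': [0/1 + 1/1*1/8, 0/1 + 1/1*7/8) = [1/8, 7/8)
  'd': [0/1 + 1/1*7/8, 0/1 + 1/1*1/1) = [7/8, 1/1) <- contains code 127/128
  emit 'd', narrow to [7/8, 1/1)
Step 2: interval [7/8, 1/1), width = 1/1 - 7/8 = 1/8
  'e': [7/8 + 1/8*0/1, 7/8 + 1/8*1/8) = [7/8, 57/64)
  'f': [7/8 + 1/8*1/8, 7/8 + 1/8*7/8) = [57/64, 63/64)
  'd': [7/8 + 1/8*7/8, 7/8 + 1/8*1/1) = [63/64, 1/1) <- contains code 127/128
  emit 'd', narrow to [63/64, 1/1)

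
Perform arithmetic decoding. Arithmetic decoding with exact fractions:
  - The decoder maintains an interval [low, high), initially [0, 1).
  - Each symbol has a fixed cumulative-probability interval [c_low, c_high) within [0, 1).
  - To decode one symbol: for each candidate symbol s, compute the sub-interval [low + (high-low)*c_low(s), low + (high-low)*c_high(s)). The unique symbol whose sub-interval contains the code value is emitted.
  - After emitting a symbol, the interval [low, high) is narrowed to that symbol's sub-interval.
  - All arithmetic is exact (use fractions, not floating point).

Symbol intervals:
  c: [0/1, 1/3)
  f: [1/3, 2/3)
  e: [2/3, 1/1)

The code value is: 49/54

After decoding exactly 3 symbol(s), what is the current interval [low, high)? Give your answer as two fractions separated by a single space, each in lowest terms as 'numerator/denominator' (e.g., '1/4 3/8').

Answer: 8/9 25/27

Derivation:
Step 1: interval [0/1, 1/1), width = 1/1 - 0/1 = 1/1
  'c': [0/1 + 1/1*0/1, 0/1 + 1/1*1/3) = [0/1, 1/3)
  'f': [0/1 + 1/1*1/3, 0/1 + 1/1*2/3) = [1/3, 2/3)
  'e': [0/1 + 1/1*2/3, 0/1 + 1/1*1/1) = [2/3, 1/1) <- contains code 49/54
  emit 'e', narrow to [2/3, 1/1)
Step 2: interval [2/3, 1/1), width = 1/1 - 2/3 = 1/3
  'c': [2/3 + 1/3*0/1, 2/3 + 1/3*1/3) = [2/3, 7/9)
  'f': [2/3 + 1/3*1/3, 2/3 + 1/3*2/3) = [7/9, 8/9)
  'e': [2/3 + 1/3*2/3, 2/3 + 1/3*1/1) = [8/9, 1/1) <- contains code 49/54
  emit 'e', narrow to [8/9, 1/1)
Step 3: interval [8/9, 1/1), width = 1/1 - 8/9 = 1/9
  'c': [8/9 + 1/9*0/1, 8/9 + 1/9*1/3) = [8/9, 25/27) <- contains code 49/54
  'f': [8/9 + 1/9*1/3, 8/9 + 1/9*2/3) = [25/27, 26/27)
  'e': [8/9 + 1/9*2/3, 8/9 + 1/9*1/1) = [26/27, 1/1)
  emit 'c', narrow to [8/9, 25/27)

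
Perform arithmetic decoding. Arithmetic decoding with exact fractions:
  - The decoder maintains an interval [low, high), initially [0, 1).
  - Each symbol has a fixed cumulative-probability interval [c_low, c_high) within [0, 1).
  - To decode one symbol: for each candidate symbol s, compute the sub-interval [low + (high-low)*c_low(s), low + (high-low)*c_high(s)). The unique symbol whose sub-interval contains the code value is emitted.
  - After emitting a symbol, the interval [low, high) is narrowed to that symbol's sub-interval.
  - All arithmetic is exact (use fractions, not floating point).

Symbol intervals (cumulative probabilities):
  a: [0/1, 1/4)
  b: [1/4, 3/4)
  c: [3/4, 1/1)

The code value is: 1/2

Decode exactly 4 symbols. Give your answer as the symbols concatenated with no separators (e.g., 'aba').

Step 1: interval [0/1, 1/1), width = 1/1 - 0/1 = 1/1
  'a': [0/1 + 1/1*0/1, 0/1 + 1/1*1/4) = [0/1, 1/4)
  'b': [0/1 + 1/1*1/4, 0/1 + 1/1*3/4) = [1/4, 3/4) <- contains code 1/2
  'c': [0/1 + 1/1*3/4, 0/1 + 1/1*1/1) = [3/4, 1/1)
  emit 'b', narrow to [1/4, 3/4)
Step 2: interval [1/4, 3/4), width = 3/4 - 1/4 = 1/2
  'a': [1/4 + 1/2*0/1, 1/4 + 1/2*1/4) = [1/4, 3/8)
  'b': [1/4 + 1/2*1/4, 1/4 + 1/2*3/4) = [3/8, 5/8) <- contains code 1/2
  'c': [1/4 + 1/2*3/4, 1/4 + 1/2*1/1) = [5/8, 3/4)
  emit 'b', narrow to [3/8, 5/8)
Step 3: interval [3/8, 5/8), width = 5/8 - 3/8 = 1/4
  'a': [3/8 + 1/4*0/1, 3/8 + 1/4*1/4) = [3/8, 7/16)
  'b': [3/8 + 1/4*1/4, 3/8 + 1/4*3/4) = [7/16, 9/16) <- contains code 1/2
  'c': [3/8 + 1/4*3/4, 3/8 + 1/4*1/1) = [9/16, 5/8)
  emit 'b', narrow to [7/16, 9/16)
Step 4: interval [7/16, 9/16), width = 9/16 - 7/16 = 1/8
  'a': [7/16 + 1/8*0/1, 7/16 + 1/8*1/4) = [7/16, 15/32)
  'b': [7/16 + 1/8*1/4, 7/16 + 1/8*3/4) = [15/32, 17/32) <- contains code 1/2
  'c': [7/16 + 1/8*3/4, 7/16 + 1/8*1/1) = [17/32, 9/16)
  emit 'b', narrow to [15/32, 17/32)

Answer: bbbb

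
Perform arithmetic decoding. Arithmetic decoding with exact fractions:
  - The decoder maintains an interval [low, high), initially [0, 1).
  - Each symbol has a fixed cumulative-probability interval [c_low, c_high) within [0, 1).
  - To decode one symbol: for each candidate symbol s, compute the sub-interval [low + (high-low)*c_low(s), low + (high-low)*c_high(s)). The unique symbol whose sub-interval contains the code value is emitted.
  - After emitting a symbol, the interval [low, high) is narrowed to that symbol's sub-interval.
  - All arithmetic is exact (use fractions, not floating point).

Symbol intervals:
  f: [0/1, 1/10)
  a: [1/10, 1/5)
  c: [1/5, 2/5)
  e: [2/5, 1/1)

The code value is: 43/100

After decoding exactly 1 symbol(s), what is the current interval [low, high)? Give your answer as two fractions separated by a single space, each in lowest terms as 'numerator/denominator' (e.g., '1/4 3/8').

Step 1: interval [0/1, 1/1), width = 1/1 - 0/1 = 1/1
  'f': [0/1 + 1/1*0/1, 0/1 + 1/1*1/10) = [0/1, 1/10)
  'a': [0/1 + 1/1*1/10, 0/1 + 1/1*1/5) = [1/10, 1/5)
  'c': [0/1 + 1/1*1/5, 0/1 + 1/1*2/5) = [1/5, 2/5)
  'e': [0/1 + 1/1*2/5, 0/1 + 1/1*1/1) = [2/5, 1/1) <- contains code 43/100
  emit 'e', narrow to [2/5, 1/1)

Answer: 2/5 1/1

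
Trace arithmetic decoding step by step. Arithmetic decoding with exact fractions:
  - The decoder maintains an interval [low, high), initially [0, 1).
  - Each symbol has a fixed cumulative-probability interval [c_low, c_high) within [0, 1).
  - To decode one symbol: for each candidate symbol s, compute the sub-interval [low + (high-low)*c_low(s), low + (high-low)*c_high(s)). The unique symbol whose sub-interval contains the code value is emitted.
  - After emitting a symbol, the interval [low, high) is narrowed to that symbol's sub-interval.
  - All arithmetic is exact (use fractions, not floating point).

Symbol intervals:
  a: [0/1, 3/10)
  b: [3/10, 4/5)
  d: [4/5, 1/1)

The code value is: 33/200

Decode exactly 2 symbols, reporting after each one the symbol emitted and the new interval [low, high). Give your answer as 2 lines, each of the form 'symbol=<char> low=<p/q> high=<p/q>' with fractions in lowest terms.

Answer: symbol=a low=0/1 high=3/10
symbol=b low=9/100 high=6/25

Derivation:
Step 1: interval [0/1, 1/1), width = 1/1 - 0/1 = 1/1
  'a': [0/1 + 1/1*0/1, 0/1 + 1/1*3/10) = [0/1, 3/10) <- contains code 33/200
  'b': [0/1 + 1/1*3/10, 0/1 + 1/1*4/5) = [3/10, 4/5)
  'd': [0/1 + 1/1*4/5, 0/1 + 1/1*1/1) = [4/5, 1/1)
  emit 'a', narrow to [0/1, 3/10)
Step 2: interval [0/1, 3/10), width = 3/10 - 0/1 = 3/10
  'a': [0/1 + 3/10*0/1, 0/1 + 3/10*3/10) = [0/1, 9/100)
  'b': [0/1 + 3/10*3/10, 0/1 + 3/10*4/5) = [9/100, 6/25) <- contains code 33/200
  'd': [0/1 + 3/10*4/5, 0/1 + 3/10*1/1) = [6/25, 3/10)
  emit 'b', narrow to [9/100, 6/25)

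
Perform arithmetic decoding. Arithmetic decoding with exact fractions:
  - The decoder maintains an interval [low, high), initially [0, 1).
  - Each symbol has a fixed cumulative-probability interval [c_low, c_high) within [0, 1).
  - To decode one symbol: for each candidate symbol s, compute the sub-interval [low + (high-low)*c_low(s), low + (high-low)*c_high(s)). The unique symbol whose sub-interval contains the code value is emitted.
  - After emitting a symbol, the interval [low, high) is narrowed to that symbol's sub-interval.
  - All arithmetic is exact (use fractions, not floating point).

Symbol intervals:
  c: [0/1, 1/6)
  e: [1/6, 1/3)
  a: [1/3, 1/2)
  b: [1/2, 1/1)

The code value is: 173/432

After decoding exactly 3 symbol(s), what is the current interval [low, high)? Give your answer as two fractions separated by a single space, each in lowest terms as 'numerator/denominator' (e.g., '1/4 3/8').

Step 1: interval [0/1, 1/1), width = 1/1 - 0/1 = 1/1
  'c': [0/1 + 1/1*0/1, 0/1 + 1/1*1/6) = [0/1, 1/6)
  'e': [0/1 + 1/1*1/6, 0/1 + 1/1*1/3) = [1/6, 1/3)
  'a': [0/1 + 1/1*1/3, 0/1 + 1/1*1/2) = [1/3, 1/2) <- contains code 173/432
  'b': [0/1 + 1/1*1/2, 0/1 + 1/1*1/1) = [1/2, 1/1)
  emit 'a', narrow to [1/3, 1/2)
Step 2: interval [1/3, 1/2), width = 1/2 - 1/3 = 1/6
  'c': [1/3 + 1/6*0/1, 1/3 + 1/6*1/6) = [1/3, 13/36)
  'e': [1/3 + 1/6*1/6, 1/3 + 1/6*1/3) = [13/36, 7/18)
  'a': [1/3 + 1/6*1/3, 1/3 + 1/6*1/2) = [7/18, 5/12) <- contains code 173/432
  'b': [1/3 + 1/6*1/2, 1/3 + 1/6*1/1) = [5/12, 1/2)
  emit 'a', narrow to [7/18, 5/12)
Step 3: interval [7/18, 5/12), width = 5/12 - 7/18 = 1/36
  'c': [7/18 + 1/36*0/1, 7/18 + 1/36*1/6) = [7/18, 85/216)
  'e': [7/18 + 1/36*1/6, 7/18 + 1/36*1/3) = [85/216, 43/108)
  'a': [7/18 + 1/36*1/3, 7/18 + 1/36*1/2) = [43/108, 29/72) <- contains code 173/432
  'b': [7/18 + 1/36*1/2, 7/18 + 1/36*1/1) = [29/72, 5/12)
  emit 'a', narrow to [43/108, 29/72)

Answer: 43/108 29/72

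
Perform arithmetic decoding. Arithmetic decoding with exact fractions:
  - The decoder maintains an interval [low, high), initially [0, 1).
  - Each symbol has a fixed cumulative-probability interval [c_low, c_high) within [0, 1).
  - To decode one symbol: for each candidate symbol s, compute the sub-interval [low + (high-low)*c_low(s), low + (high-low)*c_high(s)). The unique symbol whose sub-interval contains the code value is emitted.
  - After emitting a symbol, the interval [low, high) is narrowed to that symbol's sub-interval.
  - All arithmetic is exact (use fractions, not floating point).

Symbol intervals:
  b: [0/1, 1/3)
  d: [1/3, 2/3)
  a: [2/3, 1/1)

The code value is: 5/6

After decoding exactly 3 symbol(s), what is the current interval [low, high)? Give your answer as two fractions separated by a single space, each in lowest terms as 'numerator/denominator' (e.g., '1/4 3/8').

Step 1: interval [0/1, 1/1), width = 1/1 - 0/1 = 1/1
  'b': [0/1 + 1/1*0/1, 0/1 + 1/1*1/3) = [0/1, 1/3)
  'd': [0/1 + 1/1*1/3, 0/1 + 1/1*2/3) = [1/3, 2/3)
  'a': [0/1 + 1/1*2/3, 0/1 + 1/1*1/1) = [2/3, 1/1) <- contains code 5/6
  emit 'a', narrow to [2/3, 1/1)
Step 2: interval [2/3, 1/1), width = 1/1 - 2/3 = 1/3
  'b': [2/3 + 1/3*0/1, 2/3 + 1/3*1/3) = [2/3, 7/9)
  'd': [2/3 + 1/3*1/3, 2/3 + 1/3*2/3) = [7/9, 8/9) <- contains code 5/6
  'a': [2/3 + 1/3*2/3, 2/3 + 1/3*1/1) = [8/9, 1/1)
  emit 'd', narrow to [7/9, 8/9)
Step 3: interval [7/9, 8/9), width = 8/9 - 7/9 = 1/9
  'b': [7/9 + 1/9*0/1, 7/9 + 1/9*1/3) = [7/9, 22/27)
  'd': [7/9 + 1/9*1/3, 7/9 + 1/9*2/3) = [22/27, 23/27) <- contains code 5/6
  'a': [7/9 + 1/9*2/3, 7/9 + 1/9*1/1) = [23/27, 8/9)
  emit 'd', narrow to [22/27, 23/27)

Answer: 22/27 23/27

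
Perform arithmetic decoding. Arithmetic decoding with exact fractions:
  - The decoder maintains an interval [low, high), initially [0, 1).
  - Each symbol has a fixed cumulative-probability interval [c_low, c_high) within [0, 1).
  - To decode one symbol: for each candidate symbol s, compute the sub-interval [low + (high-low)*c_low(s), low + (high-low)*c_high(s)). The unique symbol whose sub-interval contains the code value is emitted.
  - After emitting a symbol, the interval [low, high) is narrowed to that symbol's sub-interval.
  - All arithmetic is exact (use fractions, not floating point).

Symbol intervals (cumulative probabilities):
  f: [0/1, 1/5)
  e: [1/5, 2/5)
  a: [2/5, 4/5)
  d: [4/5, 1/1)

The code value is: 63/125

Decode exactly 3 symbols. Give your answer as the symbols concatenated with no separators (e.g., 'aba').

Step 1: interval [0/1, 1/1), width = 1/1 - 0/1 = 1/1
  'f': [0/1 + 1/1*0/1, 0/1 + 1/1*1/5) = [0/1, 1/5)
  'e': [0/1 + 1/1*1/5, 0/1 + 1/1*2/5) = [1/5, 2/5)
  'a': [0/1 + 1/1*2/5, 0/1 + 1/1*4/5) = [2/5, 4/5) <- contains code 63/125
  'd': [0/1 + 1/1*4/5, 0/1 + 1/1*1/1) = [4/5, 1/1)
  emit 'a', narrow to [2/5, 4/5)
Step 2: interval [2/5, 4/5), width = 4/5 - 2/5 = 2/5
  'f': [2/5 + 2/5*0/1, 2/5 + 2/5*1/5) = [2/5, 12/25)
  'e': [2/5 + 2/5*1/5, 2/5 + 2/5*2/5) = [12/25, 14/25) <- contains code 63/125
  'a': [2/5 + 2/5*2/5, 2/5 + 2/5*4/5) = [14/25, 18/25)
  'd': [2/5 + 2/5*4/5, 2/5 + 2/5*1/1) = [18/25, 4/5)
  emit 'e', narrow to [12/25, 14/25)
Step 3: interval [12/25, 14/25), width = 14/25 - 12/25 = 2/25
  'f': [12/25 + 2/25*0/1, 12/25 + 2/25*1/5) = [12/25, 62/125)
  'e': [12/25 + 2/25*1/5, 12/25 + 2/25*2/5) = [62/125, 64/125) <- contains code 63/125
  'a': [12/25 + 2/25*2/5, 12/25 + 2/25*4/5) = [64/125, 68/125)
  'd': [12/25 + 2/25*4/5, 12/25 + 2/25*1/1) = [68/125, 14/25)
  emit 'e', narrow to [62/125, 64/125)

Answer: aee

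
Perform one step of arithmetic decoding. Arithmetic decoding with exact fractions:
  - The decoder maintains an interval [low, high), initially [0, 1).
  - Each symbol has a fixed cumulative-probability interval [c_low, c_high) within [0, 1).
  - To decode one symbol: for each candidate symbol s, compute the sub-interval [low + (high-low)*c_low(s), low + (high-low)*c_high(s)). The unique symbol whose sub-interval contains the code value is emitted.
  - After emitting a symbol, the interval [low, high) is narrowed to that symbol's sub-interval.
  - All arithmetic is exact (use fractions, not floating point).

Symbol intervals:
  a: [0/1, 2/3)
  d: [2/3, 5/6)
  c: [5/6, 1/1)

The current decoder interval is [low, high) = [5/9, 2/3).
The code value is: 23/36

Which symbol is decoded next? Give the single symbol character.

Answer: d

Derivation:
Interval width = high − low = 2/3 − 5/9 = 1/9
Scaled code = (code − low) / width = (23/36 − 5/9) / 1/9 = 3/4
  a: [0/1, 2/3) 
  d: [2/3, 5/6) ← scaled code falls here ✓
  c: [5/6, 1/1) 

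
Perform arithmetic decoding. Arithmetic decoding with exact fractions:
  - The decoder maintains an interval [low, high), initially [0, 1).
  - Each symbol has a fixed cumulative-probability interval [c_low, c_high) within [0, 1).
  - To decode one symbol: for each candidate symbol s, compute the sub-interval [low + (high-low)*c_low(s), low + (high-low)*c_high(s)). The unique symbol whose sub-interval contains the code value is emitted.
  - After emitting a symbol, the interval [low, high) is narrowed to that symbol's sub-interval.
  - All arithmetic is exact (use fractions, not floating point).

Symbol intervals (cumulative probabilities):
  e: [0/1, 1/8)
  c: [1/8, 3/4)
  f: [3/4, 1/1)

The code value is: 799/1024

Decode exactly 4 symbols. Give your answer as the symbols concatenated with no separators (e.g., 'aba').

Step 1: interval [0/1, 1/1), width = 1/1 - 0/1 = 1/1
  'e': [0/1 + 1/1*0/1, 0/1 + 1/1*1/8) = [0/1, 1/8)
  'c': [0/1 + 1/1*1/8, 0/1 + 1/1*3/4) = [1/8, 3/4)
  'f': [0/1 + 1/1*3/4, 0/1 + 1/1*1/1) = [3/4, 1/1) <- contains code 799/1024
  emit 'f', narrow to [3/4, 1/1)
Step 2: interval [3/4, 1/1), width = 1/1 - 3/4 = 1/4
  'e': [3/4 + 1/4*0/1, 3/4 + 1/4*1/8) = [3/4, 25/32) <- contains code 799/1024
  'c': [3/4 + 1/4*1/8, 3/4 + 1/4*3/4) = [25/32, 15/16)
  'f': [3/4 + 1/4*3/4, 3/4 + 1/4*1/1) = [15/16, 1/1)
  emit 'e', narrow to [3/4, 25/32)
Step 3: interval [3/4, 25/32), width = 25/32 - 3/4 = 1/32
  'e': [3/4 + 1/32*0/1, 3/4 + 1/32*1/8) = [3/4, 193/256)
  'c': [3/4 + 1/32*1/8, 3/4 + 1/32*3/4) = [193/256, 99/128)
  'f': [3/4 + 1/32*3/4, 3/4 + 1/32*1/1) = [99/128, 25/32) <- contains code 799/1024
  emit 'f', narrow to [99/128, 25/32)
Step 4: interval [99/128, 25/32), width = 25/32 - 99/128 = 1/128
  'e': [99/128 + 1/128*0/1, 99/128 + 1/128*1/8) = [99/128, 793/1024)
  'c': [99/128 + 1/128*1/8, 99/128 + 1/128*3/4) = [793/1024, 399/512)
  'f': [99/128 + 1/128*3/4, 99/128 + 1/128*1/1) = [399/512, 25/32) <- contains code 799/1024
  emit 'f', narrow to [399/512, 25/32)

Answer: feff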